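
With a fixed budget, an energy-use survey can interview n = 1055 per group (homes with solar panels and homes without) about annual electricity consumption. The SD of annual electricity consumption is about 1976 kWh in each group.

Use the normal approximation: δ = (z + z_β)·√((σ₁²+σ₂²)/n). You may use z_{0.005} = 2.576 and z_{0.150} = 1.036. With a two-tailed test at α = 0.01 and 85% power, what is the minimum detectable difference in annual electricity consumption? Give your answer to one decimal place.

Minimum detectable difference ≈ 310.8 kWh

δ = (z_{α/2} + z_β) · √((σ₁²+σ₂²)/n)
  = (2.576 + 1.036) · √(7809152/1055)
  = 3.612 · √7402.0
  = 3.612 · 86.0351
  = 310.7588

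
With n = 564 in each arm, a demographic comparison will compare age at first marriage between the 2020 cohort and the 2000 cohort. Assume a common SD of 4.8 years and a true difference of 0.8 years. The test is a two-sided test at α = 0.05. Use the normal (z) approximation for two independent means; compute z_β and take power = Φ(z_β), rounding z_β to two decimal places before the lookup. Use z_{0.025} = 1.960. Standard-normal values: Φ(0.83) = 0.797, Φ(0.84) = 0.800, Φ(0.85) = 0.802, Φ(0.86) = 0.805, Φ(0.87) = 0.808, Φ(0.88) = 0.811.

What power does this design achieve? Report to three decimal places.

z_β = δ·√(n/(σ₁²+σ₂²)) − z_{α/2}
    = 0.8 · √(564/46.08) − 1.960
    = 0.8 · 3.49851 − 1.960
    = 2.7988 − 1.960 = 0.8388 → 0.84
Power = Φ(0.84) = 0.800.

Power ≈ 0.800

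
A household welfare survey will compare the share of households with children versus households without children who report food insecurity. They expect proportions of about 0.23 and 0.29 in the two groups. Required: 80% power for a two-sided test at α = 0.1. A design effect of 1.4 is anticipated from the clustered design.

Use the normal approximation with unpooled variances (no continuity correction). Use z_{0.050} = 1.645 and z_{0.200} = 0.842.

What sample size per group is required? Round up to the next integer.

n = 922 per group

n = (z_{α/2} + z_β)² · [p₁(1−p₁) + p₂(1−p₂)] / (p₁ − p₂)²
  = (1.645 + 0.842)² · (0.23·0.77 + 0.29·0.71) / (-0.06)²
  = (2.487)² · (0.1771 + 0.2059) / 0.0036
  = 6.1852 · 0.3830 / 0.0036
  = 658.03
Design effect: 1.4 × 658.03 = 921.25.
Round up → n = 922 per group.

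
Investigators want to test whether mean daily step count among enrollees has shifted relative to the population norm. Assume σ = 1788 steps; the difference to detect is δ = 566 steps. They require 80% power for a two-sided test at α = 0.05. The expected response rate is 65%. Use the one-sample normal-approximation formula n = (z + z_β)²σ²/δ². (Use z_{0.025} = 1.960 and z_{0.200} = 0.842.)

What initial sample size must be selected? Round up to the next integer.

n = 121

n = (z_{α/2} + z_β)² · σ² / δ²
  = (1.960 + 0.842)² · 1788² / 566²
  = 7.8512 · 3196944 / 320356
  = 78.35
Adjust for 65% response: 78.35 / 0.65 = 120.54.
Round up → n = 121.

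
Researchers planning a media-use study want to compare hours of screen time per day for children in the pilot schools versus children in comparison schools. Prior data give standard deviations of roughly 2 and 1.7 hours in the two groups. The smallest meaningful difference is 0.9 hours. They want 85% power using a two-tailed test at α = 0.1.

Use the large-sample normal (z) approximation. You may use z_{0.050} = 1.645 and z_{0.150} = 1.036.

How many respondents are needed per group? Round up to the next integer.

n = (z_{α/2} + z_β)² · (σ₁² + σ₂²) / δ²
  = (1.645 + 1.036)² · (2² + 1.7² = 6.89) / 0.9²
  = 7.1878 · 6.89 / 0.81
  = 61.14
Round up → n = 62 per group.

n = 62 per group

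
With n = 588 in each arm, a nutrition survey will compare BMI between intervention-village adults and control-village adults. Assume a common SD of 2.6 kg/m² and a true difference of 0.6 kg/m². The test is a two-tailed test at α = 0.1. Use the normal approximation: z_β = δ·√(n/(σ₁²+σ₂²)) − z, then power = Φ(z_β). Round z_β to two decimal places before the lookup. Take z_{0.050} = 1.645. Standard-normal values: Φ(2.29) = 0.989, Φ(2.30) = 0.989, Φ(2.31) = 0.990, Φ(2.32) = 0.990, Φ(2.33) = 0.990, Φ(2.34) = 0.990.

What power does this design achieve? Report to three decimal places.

z_β = δ·√(n/(σ₁²+σ₂²)) − z_{α/2}
    = 0.6 · √(588/13.52) − 1.645
    = 0.6 · 6.59478 − 1.645
    = 3.9569 − 1.645 = 2.3119 → 2.31
Power = Φ(2.31) = 0.990.

Power ≈ 0.990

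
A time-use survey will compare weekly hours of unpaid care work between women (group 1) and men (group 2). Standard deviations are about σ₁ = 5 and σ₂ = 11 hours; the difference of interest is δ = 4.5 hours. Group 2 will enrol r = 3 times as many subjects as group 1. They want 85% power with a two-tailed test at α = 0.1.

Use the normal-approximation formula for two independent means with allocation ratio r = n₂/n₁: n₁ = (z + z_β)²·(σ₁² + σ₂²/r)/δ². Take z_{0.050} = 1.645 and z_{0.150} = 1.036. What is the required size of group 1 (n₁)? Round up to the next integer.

n₁ = (z_{α/2} + z_β)² · (σ₁² + σ₂²/r) / δ²
   = (1.645 + 1.036)² · (5² + 11²/3) / 4.5²
   = 7.1878 · (25 + 40.3333) / 20.25
   = 7.1878 · 65.3333 / 20.25
   = 23.19
Round up → n₁ = 24; n₂ = r·n₁ = 3 × 24 = 72.

n₁ = 24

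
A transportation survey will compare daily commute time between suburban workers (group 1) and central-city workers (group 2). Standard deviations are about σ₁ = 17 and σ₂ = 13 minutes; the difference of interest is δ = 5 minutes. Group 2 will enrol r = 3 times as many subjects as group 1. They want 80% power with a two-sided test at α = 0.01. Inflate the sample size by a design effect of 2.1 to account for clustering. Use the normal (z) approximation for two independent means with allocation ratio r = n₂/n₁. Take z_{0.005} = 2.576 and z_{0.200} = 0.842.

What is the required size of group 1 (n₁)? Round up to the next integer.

n₁ = (z_{α/2} + z_β)² · (σ₁² + σ₂²/r) / δ²
   = (2.576 + 0.842)² · (17² + 13²/3) / 5²
   = 11.6827 · (289 + 56.3333) / 25
   = 11.6827 · 345.3333 / 25
   = 161.38
Design effect: 2.1 × 161.38 = 338.89.
Round up → n₁ = 339; n₂ = r·n₁ = 3 × 339 = 1017.

n₁ = 339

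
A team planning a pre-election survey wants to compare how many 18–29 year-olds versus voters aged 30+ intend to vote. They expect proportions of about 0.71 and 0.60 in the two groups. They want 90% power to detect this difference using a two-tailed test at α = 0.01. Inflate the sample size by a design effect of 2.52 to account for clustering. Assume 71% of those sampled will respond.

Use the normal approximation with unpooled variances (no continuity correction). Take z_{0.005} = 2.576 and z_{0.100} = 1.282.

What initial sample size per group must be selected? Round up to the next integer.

n = 1947 per group

n = (z_{α/2} + z_β)² · [p₁(1−p₁) + p₂(1−p₂)] / (p₁ − p₂)²
  = (2.576 + 1.282)² · (0.71·0.29 + 0.60·0.40) / (0.11)²
  = (3.858)² · (0.2059 + 0.2400) / 0.0121
  = 14.8842 · 0.4459 / 0.0121
  = 548.50
Design effect: 2.52 × 548.50 = 1382.22.
Adjust for 71% response: 1382.22 / 0.71 = 1946.79.
Round up → n = 1947 per group.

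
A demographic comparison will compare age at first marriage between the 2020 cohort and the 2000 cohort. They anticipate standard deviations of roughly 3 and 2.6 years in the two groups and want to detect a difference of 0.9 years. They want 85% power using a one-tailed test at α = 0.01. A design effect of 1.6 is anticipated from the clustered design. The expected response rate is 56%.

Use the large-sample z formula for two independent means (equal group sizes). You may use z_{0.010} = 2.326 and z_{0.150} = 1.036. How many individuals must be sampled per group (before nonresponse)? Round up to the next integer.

n = (z_α + z_β)² · (σ₁² + σ₂²) / δ²
  = (2.326 + 1.036)² · (3² + 2.6² = 15.76) / 0.9²
  = 11.3030 · 15.76 / 0.81
  = 219.92
Design effect: 1.6 × 219.92 = 351.87.
Adjust for 56% response: 351.87 / 0.56 = 628.35.
Round up → n = 629 per group.

n = 629 per group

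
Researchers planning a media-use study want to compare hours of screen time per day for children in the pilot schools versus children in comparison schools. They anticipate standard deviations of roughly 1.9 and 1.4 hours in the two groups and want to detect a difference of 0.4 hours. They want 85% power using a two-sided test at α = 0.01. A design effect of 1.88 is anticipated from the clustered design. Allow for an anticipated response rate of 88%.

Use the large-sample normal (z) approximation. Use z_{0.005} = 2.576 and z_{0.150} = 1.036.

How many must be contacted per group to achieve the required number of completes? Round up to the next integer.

n = (z_{α/2} + z_β)² · (σ₁² + σ₂²) / δ²
  = (2.576 + 1.036)² · (1.9² + 1.4² = 5.57) / 0.4²
  = 13.0465 · 5.57 / 0.16
  = 454.18
Design effect: 1.88 × 454.18 = 853.86.
Adjust for 88% response: 853.86 / 0.88 = 970.30.
Round up → n = 971 per group.

n = 971 per group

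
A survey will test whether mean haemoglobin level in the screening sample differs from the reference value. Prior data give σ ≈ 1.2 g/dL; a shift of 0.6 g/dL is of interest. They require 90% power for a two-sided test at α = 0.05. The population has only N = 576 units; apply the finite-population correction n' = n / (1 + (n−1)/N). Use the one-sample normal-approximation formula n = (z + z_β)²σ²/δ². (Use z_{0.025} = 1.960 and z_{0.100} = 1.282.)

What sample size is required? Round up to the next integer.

n = (z_{α/2} + z_β)² · σ² / δ²
  = (1.960 + 1.282)² · 1.2² / 0.6²
  = 10.5106 · 1.44 / 0.36
  = 42.04
Finite-population correction (N = 576): 42.04 / (1 + (42.04 − 1)/576) = 39.25.
Round up → n = 40.

n = 40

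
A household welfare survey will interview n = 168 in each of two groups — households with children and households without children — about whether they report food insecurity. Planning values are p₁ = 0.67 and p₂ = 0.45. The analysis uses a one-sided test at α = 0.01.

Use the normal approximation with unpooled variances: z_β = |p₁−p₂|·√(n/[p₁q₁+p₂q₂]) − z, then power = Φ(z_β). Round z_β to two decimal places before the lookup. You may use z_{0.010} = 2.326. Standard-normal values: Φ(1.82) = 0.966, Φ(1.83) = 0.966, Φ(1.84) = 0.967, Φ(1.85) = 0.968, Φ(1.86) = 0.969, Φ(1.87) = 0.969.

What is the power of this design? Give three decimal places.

z_β = |p₁−p₂|·√(n/[p₁q₁+p₂q₂]) − z_α
    = 0.22 · √(168/0.4686) − 2.326
    = 0.22 · 18.9345 − 2.326
    = 4.1656 − 2.326 = 1.8396 → 1.84
Power = Φ(1.84) = 0.967.

Power ≈ 0.967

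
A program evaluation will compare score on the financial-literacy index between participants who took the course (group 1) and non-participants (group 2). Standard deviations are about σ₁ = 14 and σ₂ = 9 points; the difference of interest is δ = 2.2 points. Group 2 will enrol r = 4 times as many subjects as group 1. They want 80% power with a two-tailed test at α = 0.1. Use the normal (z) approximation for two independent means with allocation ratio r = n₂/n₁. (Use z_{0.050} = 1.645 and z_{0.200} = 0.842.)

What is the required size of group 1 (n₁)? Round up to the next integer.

n₁ = (z_{α/2} + z_β)² · (σ₁² + σ₂²/r) / δ²
   = (1.645 + 0.842)² · (14² + 9²/4) / 2.2²
   = 6.1852 · (196 + 20.25) / 4.84
   = 6.1852 · 216.25 / 4.84
   = 276.35
Round up → n₁ = 277; n₂ = r·n₁ = 4 × 277 = 1108.

n₁ = 277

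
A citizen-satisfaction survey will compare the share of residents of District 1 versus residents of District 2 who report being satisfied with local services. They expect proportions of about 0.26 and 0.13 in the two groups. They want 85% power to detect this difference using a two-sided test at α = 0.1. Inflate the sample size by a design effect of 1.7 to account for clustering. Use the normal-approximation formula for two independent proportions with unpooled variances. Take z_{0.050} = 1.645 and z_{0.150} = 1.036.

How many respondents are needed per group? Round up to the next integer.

n = 221 per group

n = (z_{α/2} + z_β)² · [p₁(1−p₁) + p₂(1−p₂)] / (p₁ − p₂)²
  = (1.645 + 1.036)² · (0.26·0.74 + 0.13·0.87) / (0.13)²
  = (2.681)² · (0.1924 + 0.1131) / 0.0169
  = 7.1878 · 0.3055 / 0.0169
  = 129.93
Design effect: 1.7 × 129.93 = 220.89.
Round up → n = 221 per group.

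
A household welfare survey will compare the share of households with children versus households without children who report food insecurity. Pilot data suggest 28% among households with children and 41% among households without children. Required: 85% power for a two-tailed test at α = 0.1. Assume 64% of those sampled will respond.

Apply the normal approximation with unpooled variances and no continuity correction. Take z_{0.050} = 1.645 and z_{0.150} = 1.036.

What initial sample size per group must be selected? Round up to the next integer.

n = 295 per group

n = (z_{α/2} + z_β)² · [p₁(1−p₁) + p₂(1−p₂)] / (p₁ − p₂)²
  = (1.645 + 1.036)² · (0.28·0.72 + 0.41·0.59) / (-0.13)²
  = (2.681)² · (0.2016 + 0.2419) / 0.0169
  = 7.1878 · 0.4435 / 0.0169
  = 188.63
Adjust for 64% response: 188.63 / 0.64 = 294.73.
Round up → n = 295 per group.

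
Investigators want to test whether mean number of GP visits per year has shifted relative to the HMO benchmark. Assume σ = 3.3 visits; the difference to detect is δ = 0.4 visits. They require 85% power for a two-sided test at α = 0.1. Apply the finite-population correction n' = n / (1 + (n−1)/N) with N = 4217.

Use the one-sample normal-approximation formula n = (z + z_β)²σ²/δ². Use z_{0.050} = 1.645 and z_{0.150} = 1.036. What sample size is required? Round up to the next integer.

n = (z_{α/2} + z_β)² · σ² / δ²
  = (1.645 + 1.036)² · 3.3² / 0.4²
  = 7.1878 · 10.89 / 0.16
  = 489.22
Finite-population correction (N = 4217): 489.22 / (1 + (489.22 − 1)/4217) = 438.46.
Round up → n = 439.

n = 439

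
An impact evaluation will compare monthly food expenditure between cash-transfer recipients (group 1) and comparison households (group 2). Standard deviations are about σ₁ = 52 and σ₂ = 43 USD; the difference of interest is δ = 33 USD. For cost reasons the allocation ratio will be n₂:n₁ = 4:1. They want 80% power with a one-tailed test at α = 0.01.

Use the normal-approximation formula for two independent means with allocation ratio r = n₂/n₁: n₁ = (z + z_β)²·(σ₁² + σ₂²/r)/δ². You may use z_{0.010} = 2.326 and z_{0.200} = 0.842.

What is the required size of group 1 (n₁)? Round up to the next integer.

n₁ = 30

n₁ = (z_α + z_β)² · (σ₁² + σ₂²/r) / δ²
   = (2.326 + 0.842)² · (52² + 43²/4) / 33²
   = 10.0362 · (2704 + 462.25) / 1089
   = 10.0362 · 3166.2 / 1089
   = 29.18
Round up → n₁ = 30; n₂ = r·n₁ = 4 × 30 = 120.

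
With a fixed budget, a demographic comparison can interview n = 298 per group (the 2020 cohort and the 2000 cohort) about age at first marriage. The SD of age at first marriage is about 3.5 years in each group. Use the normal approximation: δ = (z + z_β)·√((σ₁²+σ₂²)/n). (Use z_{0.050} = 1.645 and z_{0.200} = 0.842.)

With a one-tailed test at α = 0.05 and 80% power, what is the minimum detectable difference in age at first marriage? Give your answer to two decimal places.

Minimum detectable difference ≈ 0.71 years

δ = (z_α + z_β) · √((σ₁²+σ₂²)/n)
  = (1.645 + 0.842) · √(24.5/298)
  = 2.487 · √0.08221
  = 2.487 · 0.2867
  = 0.7131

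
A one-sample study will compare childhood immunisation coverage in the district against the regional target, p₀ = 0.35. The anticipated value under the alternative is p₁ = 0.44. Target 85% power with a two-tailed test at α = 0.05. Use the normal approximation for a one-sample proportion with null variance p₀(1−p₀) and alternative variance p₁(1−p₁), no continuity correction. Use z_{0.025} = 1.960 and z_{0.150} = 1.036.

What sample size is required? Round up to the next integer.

n = 260

n = [z_{α/2}·√(p₀q₀) + z_β·√(p₁q₁)]² / (p₁ − p₀)²
  = [1.960·√(0.35·0.65) + 1.036·√(0.44·0.56)]² / (0.09)²
  = [1.960·0.4770 + 1.036·0.4964]² / 0.0081
  = [1.4491]² / 0.0081
  = 259.25
Round up → n = 260.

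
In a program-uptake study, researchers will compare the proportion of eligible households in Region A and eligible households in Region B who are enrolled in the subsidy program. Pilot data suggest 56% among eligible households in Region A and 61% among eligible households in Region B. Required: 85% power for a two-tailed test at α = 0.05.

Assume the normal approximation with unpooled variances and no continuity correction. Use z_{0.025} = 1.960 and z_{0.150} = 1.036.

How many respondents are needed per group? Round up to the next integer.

n = (z_{α/2} + z_β)² · [p₁(1−p₁) + p₂(1−p₂)] / (p₁ − p₂)²
  = (1.960 + 1.036)² · (0.56·0.44 + 0.61·0.39) / (-0.05)²
  = (2.996)² · (0.2464 + 0.2379) / 0.0025
  = 8.9760 · 0.4843 / 0.0025
  = 1738.83
Round up → n = 1739 per group.

n = 1739 per group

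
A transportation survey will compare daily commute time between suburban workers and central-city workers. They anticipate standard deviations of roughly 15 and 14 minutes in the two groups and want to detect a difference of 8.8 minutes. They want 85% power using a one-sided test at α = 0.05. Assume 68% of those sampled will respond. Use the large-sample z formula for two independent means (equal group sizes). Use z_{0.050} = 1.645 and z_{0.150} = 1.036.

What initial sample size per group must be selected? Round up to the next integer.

n = 58 per group

n = (z_α + z_β)² · (σ₁² + σ₂²) / δ²
  = (1.645 + 1.036)² · (15² + 14² = 421) / 8.8²
  = 7.1878 · 421 / 77.44
  = 39.08
Adjust for 68% response: 39.08 / 0.68 = 57.46.
Round up → n = 58 per group.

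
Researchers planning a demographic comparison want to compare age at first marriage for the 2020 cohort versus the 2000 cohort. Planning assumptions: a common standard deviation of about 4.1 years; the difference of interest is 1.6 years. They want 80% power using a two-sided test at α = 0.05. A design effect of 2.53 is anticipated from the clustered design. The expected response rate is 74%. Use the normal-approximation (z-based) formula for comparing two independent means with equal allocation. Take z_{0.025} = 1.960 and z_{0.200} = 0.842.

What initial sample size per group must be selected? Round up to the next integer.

n = (z_{α/2} + z_β)² · (σ₁² + σ₂²) / δ²
  = (1.960 + 0.842)² · (2·4.1² = 33.62) / 1.6²
  = 7.8512 · 33.62 / 2.56
  = 103.11
Design effect: 2.53 × 103.11 = 260.86.
Adjust for 74% response: 260.86 / 0.74 = 352.52.
Round up → n = 353 per group.

n = 353 per group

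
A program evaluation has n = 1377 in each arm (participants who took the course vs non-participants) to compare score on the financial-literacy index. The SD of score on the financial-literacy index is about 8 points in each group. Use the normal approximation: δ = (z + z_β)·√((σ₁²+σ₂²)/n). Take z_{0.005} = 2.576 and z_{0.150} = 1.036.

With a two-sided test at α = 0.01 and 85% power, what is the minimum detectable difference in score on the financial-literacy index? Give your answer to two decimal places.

Minimum detectable difference ≈ 1.10 points

δ = (z_{α/2} + z_β) · √((σ₁²+σ₂²)/n)
  = (2.576 + 1.036) · √(128/1377)
  = 3.612 · √0.09296
  = 3.612 · 0.3049
  = 1.1012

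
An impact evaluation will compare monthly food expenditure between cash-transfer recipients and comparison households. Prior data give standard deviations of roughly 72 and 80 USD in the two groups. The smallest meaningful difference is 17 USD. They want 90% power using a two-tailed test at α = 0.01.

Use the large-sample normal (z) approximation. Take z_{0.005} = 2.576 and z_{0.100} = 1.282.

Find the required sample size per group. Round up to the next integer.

n = 597 per group

n = (z_{α/2} + z_β)² · (σ₁² + σ₂²) / δ²
  = (2.576 + 1.282)² · (72² + 80² = 11584) / 17²
  = 14.8842 · 11584 / 289
  = 596.60
Round up → n = 597 per group.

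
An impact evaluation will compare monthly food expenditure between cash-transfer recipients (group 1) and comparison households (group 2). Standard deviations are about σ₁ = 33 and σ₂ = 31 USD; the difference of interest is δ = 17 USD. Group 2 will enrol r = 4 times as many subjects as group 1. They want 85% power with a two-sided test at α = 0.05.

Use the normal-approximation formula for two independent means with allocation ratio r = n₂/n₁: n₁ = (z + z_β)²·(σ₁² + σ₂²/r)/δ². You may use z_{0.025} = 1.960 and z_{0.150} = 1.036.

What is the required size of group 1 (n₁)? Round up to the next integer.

n₁ = (z_{α/2} + z_β)² · (σ₁² + σ₂²/r) / δ²
   = (1.960 + 1.036)² · (33² + 31²/4) / 17²
   = 8.9760 · (1089 + 240.25) / 289
   = 8.9760 · 1329.2 / 289
   = 41.29
Round up → n₁ = 42; n₂ = r·n₁ = 4 × 42 = 168.

n₁ = 42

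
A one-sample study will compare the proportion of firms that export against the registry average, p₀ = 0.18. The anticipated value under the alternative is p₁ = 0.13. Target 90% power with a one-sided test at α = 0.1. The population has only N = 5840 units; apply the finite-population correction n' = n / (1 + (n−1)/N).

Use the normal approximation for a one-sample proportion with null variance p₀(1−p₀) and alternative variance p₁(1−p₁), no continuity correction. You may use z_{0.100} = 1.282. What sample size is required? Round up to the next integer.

n = 323

n = [z_α·√(p₀q₀) + z_β·√(p₁q₁)]² / (p₁ − p₀)²
  = [1.282·√(0.18·0.82) + 1.282·√(0.13·0.87)]² / (-0.05)²
  = [1.282·0.3842 + 1.282·0.3363]² / 0.0025
  = [0.9237]² / 0.0025
  = 341.27
Finite-population correction (N = 5840): 341.27 / (1 + (341.27 − 1)/5840) = 322.48.
Round up → n = 323.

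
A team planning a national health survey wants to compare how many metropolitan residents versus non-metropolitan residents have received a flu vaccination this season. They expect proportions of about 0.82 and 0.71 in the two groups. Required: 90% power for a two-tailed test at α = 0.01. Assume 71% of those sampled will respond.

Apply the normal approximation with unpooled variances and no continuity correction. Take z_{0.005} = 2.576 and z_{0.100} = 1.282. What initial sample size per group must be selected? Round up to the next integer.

n = (z_{α/2} + z_β)² · [p₁(1−p₁) + p₂(1−p₂)] / (p₁ − p₂)²
  = (2.576 + 1.282)² · (0.82·0.18 + 0.71·0.29) / (0.11)²
  = (3.858)² · (0.1476 + 0.2059) / 0.0121
  = 14.8842 · 0.3535 / 0.0121
  = 434.84
Adjust for 71% response: 434.84 / 0.71 = 612.45.
Round up → n = 613 per group.

n = 613 per group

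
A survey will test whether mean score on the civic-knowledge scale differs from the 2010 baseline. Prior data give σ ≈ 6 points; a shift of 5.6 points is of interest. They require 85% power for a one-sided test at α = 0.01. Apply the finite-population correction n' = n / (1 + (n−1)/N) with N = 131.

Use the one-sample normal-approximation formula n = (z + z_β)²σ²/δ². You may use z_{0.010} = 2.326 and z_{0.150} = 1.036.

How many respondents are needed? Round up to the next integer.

n = (z_α + z_β)² · σ² / δ²
  = (2.326 + 1.036)² · 6² / 5.6²
  = 11.3030 · 36 / 31.36
  = 12.98
Finite-population correction (N = 131): 12.98 / (1 + (12.98 − 1)/131) = 11.89.
Round up → n = 12.

n = 12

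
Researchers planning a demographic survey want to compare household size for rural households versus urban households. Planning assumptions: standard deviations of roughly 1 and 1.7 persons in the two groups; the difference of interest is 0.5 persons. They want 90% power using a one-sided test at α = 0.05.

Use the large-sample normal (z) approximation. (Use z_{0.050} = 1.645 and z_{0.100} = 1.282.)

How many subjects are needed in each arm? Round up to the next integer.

n = (z_α + z_β)² · (σ₁² + σ₂²) / δ²
  = (1.645 + 1.282)² · (1² + 1.7² = 3.89) / 0.5²
  = 8.5673 · 3.89 / 0.25
  = 133.31
Round up → n = 134 per group.

n = 134 per group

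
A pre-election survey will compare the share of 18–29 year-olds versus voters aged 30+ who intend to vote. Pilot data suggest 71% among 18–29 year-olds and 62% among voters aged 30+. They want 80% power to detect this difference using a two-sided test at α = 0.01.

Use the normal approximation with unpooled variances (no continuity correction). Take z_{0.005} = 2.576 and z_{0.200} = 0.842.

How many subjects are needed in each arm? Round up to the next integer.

n = (z_{α/2} + z_β)² · [p₁(1−p₁) + p₂(1−p₂)] / (p₁ − p₂)²
  = (2.576 + 0.842)² · (0.71·0.29 + 0.62·0.38) / (0.09)²
  = (3.418)² · (0.2059 + 0.2356) / 0.0081
  = 11.6827 · 0.4415 / 0.0081
  = 636.78
Round up → n = 637 per group.

n = 637 per group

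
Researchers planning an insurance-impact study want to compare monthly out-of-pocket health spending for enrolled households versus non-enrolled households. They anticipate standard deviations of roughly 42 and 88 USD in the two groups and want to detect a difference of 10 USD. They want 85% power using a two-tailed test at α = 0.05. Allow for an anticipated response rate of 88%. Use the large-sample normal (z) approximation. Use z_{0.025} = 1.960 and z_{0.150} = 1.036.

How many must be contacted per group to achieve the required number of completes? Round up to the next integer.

n = (z_{α/2} + z_β)² · (σ₁² + σ₂²) / δ²
  = (1.960 + 1.036)² · (42² + 88² = 9508) / 10²
  = 8.9760 · 9508 / 100
  = 853.44
Adjust for 88% response: 853.44 / 0.88 = 969.82.
Round up → n = 970 per group.

n = 970 per group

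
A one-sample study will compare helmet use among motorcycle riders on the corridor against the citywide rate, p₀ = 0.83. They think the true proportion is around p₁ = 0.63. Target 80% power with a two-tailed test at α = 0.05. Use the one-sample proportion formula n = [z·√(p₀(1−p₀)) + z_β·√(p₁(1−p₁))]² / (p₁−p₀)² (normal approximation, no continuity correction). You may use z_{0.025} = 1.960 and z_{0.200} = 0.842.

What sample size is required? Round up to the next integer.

n = [z_{α/2}·√(p₀q₀) + z_β·√(p₁q₁)]² / (p₁ − p₀)²
  = [1.960·√(0.83·0.17) + 0.842·√(0.63·0.37)]² / (-0.20)²
  = [1.960·0.3756 + 0.842·0.4828]² / 0.0400
  = [1.1428]² / 0.0400
  = 32.65
Round up → n = 33.

n = 33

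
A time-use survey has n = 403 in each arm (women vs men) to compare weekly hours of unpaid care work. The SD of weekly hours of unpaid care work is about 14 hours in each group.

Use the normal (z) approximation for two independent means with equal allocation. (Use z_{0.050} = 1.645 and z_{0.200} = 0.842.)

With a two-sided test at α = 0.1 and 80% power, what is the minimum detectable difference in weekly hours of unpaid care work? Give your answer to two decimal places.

δ = (z_{α/2} + z_β) · √((σ₁²+σ₂²)/n)
  = (1.645 + 0.842) · √(392/403)
  = 2.487 · √0.9727
  = 2.487 · 0.9863
  = 2.4528

Minimum detectable difference ≈ 2.45 hours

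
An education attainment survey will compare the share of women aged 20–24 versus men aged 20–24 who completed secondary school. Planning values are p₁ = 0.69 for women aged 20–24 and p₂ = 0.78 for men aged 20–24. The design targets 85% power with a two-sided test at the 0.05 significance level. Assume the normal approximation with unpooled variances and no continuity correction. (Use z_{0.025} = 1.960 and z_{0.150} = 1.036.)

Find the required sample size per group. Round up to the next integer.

n = 428 per group

n = (z_{α/2} + z_β)² · [p₁(1−p₁) + p₂(1−p₂)] / (p₁ − p₂)²
  = (1.960 + 1.036)² · (0.69·0.31 + 0.78·0.22) / (-0.09)²
  = (2.996)² · (0.2139 + 0.1716) / 0.0081
  = 8.9760 · 0.3855 / 0.0081
  = 427.19
Round up → n = 428 per group.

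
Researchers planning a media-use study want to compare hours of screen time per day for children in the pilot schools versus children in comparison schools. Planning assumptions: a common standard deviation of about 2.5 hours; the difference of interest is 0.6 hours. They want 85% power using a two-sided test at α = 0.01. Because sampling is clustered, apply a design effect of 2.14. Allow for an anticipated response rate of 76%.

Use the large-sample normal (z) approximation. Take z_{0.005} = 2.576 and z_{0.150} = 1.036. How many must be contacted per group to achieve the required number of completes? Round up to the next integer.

n = (z_{α/2} + z_β)² · (σ₁² + σ₂²) / δ²
  = (2.576 + 1.036)² · (2·2.5² = 12.5) / 0.6²
  = 13.0465 · 12.5 / 0.36
  = 453.01
Design effect: 2.14 × 453.01 = 969.43.
Adjust for 76% response: 969.43 / 0.76 = 1275.57.
Round up → n = 1276 per group.

n = 1276 per group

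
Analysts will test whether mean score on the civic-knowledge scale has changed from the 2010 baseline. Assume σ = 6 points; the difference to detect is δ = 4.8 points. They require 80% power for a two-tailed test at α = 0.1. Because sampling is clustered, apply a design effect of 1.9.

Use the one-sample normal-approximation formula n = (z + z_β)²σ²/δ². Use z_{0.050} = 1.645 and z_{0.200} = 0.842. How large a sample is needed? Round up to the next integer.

n = 19

n = (z_{α/2} + z_β)² · σ² / δ²
  = (1.645 + 0.842)² · 6² / 4.8²
  = 6.1852 · 36 / 23.04
  = 9.66
Design effect: 1.9 × 9.66 = 18.36.
Round up → n = 19.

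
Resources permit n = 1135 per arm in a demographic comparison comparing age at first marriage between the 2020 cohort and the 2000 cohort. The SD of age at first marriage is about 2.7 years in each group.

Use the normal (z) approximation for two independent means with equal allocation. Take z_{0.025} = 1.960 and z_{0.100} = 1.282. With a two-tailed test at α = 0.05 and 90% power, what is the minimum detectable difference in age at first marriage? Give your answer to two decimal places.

Minimum detectable difference ≈ 0.37 years

δ = (z_{α/2} + z_β) · √((σ₁²+σ₂²)/n)
  = (1.960 + 1.282) · √(14.58/1135)
  = 3.242 · √0.01285
  = 3.242 · 0.1133
  = 0.3674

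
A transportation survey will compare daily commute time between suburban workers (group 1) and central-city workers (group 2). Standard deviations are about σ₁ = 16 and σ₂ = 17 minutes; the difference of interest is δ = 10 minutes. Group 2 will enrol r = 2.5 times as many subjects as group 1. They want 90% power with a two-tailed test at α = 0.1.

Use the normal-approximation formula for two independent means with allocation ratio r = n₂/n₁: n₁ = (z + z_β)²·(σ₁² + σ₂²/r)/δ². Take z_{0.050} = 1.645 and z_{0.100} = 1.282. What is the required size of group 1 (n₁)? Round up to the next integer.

n₁ = 32

n₁ = (z_{α/2} + z_β)² · (σ₁² + σ₂²/r) / δ²
   = (1.645 + 1.282)² · (16² + 17²/2.5) / 10²
   = 8.5673 · (256 + 115.6) / 100
   = 8.5673 · 371.6 / 100
   = 31.84
Round up → n₁ = 32; n₂ = r·n₁ = 2.5 × 32 = 80.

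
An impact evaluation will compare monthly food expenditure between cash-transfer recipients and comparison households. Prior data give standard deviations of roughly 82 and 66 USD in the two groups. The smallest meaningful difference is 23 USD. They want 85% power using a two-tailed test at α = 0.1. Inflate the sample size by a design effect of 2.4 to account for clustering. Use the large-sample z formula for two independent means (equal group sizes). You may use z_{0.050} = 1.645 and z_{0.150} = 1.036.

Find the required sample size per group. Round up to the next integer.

n = 362 per group

n = (z_{α/2} + z_β)² · (σ₁² + σ₂²) / δ²
  = (1.645 + 1.036)² · (82² + 66² = 11080) / 23²
  = 7.1878 · 11080 / 529
  = 150.55
Design effect: 2.4 × 150.55 = 361.32.
Round up → n = 362 per group.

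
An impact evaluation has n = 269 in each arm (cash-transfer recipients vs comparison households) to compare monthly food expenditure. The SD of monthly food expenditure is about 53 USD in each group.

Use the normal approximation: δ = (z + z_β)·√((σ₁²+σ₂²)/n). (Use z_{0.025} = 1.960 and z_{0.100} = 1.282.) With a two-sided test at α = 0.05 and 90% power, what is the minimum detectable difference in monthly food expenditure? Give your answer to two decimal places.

Minimum detectable difference ≈ 14.82 USD

δ = (z_{α/2} + z_β) · √((σ₁²+σ₂²)/n)
  = (1.960 + 1.282) · √(5618/269)
  = 3.242 · √20.8848
  = 3.242 · 4.5700
  = 14.8159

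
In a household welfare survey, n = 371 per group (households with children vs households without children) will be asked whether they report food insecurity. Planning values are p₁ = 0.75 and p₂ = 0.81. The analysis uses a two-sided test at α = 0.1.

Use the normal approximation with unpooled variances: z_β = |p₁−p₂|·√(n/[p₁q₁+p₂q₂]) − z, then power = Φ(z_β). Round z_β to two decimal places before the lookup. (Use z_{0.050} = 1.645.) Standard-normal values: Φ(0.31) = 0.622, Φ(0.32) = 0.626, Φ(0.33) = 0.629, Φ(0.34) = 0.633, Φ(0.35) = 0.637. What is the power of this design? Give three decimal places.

Power ≈ 0.629

z_β = |p₁−p₂|·√(n/[p₁q₁+p₂q₂]) − z_{α/2}
    = 0.06 · √(371/0.3414) − 1.645
    = 0.06 · 32.9652 − 1.645
    = 1.9779 − 1.645 = 0.3329 → 0.33
Power = Φ(0.33) = 0.629.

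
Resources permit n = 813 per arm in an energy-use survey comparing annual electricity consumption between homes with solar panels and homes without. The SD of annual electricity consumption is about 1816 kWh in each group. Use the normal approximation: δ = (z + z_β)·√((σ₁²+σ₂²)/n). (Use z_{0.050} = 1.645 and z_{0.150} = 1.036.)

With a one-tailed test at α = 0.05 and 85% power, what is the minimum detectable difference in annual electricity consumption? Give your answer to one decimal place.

Minimum detectable difference ≈ 241.5 kWh

δ = (z_α + z_β) · √((σ₁²+σ₂²)/n)
  = (1.645 + 1.036) · √(6595712/813)
  = 2.681 · √8112.8
  = 2.681 · 90.0711
  = 241.4807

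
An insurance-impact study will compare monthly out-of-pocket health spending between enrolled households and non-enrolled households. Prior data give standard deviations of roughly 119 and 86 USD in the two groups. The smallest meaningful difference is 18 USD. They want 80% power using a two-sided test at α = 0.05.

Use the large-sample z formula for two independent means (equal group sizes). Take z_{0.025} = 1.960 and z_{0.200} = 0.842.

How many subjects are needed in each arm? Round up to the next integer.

n = 523 per group

n = (z_{α/2} + z_β)² · (σ₁² + σ₂²) / δ²
  = (1.960 + 0.842)² · (119² + 86² = 21557) / 18²
  = 7.8512 · 21557 / 324
  = 522.37
Round up → n = 523 per group.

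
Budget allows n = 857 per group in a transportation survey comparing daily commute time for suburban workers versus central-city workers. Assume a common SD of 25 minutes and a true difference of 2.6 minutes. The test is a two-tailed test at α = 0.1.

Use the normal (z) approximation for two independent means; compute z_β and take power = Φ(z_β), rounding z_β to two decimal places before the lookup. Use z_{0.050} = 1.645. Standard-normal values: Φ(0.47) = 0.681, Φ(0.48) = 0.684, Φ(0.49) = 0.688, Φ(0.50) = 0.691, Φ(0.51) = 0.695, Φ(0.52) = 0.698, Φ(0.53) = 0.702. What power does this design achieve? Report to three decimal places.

z_β = δ·√(n/(σ₁²+σ₂²)) − z_{α/2}
    = 2.6 · √(857/1250) − 1.645
    = 2.6 · 0.82801 − 1.645
    = 2.1528 − 1.645 = 0.5078 → 0.51
Power = Φ(0.51) = 0.695.

Power ≈ 0.695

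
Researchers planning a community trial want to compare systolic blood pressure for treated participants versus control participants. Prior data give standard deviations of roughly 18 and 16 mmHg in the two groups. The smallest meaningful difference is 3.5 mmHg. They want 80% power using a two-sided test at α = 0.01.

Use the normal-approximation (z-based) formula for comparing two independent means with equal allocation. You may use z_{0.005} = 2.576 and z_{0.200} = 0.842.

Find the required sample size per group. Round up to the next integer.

n = 554 per group

n = (z_{α/2} + z_β)² · (σ₁² + σ₂²) / δ²
  = (2.576 + 0.842)² · (18² + 16² = 580) / 3.5²
  = 11.6827 · 580 / 12.25
  = 553.14
Round up → n = 554 per group.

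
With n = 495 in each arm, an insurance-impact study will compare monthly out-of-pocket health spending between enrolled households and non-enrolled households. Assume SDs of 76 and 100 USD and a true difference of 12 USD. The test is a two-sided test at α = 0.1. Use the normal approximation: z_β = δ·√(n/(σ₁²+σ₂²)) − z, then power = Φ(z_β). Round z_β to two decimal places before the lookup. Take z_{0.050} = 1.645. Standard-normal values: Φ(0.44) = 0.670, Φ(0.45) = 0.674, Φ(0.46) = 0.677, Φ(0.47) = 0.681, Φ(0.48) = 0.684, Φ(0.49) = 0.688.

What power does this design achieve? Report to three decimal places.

Power ≈ 0.684

z_β = δ·√(n/(σ₁²+σ₂²)) − z_{α/2}
    = 12 · √(495/15776) − 1.645
    = 12 · 0.17713 − 1.645
    = 2.1256 − 1.645 = 0.4806 → 0.48
Power = Φ(0.48) = 0.684.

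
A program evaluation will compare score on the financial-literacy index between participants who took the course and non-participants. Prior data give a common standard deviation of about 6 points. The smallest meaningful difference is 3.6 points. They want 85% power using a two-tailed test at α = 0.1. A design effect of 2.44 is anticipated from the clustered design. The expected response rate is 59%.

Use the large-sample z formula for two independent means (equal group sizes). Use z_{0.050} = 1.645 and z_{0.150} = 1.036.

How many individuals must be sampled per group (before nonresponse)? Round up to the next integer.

n = 166 per group

n = (z_{α/2} + z_β)² · (σ₁² + σ₂²) / δ²
  = (1.645 + 1.036)² · (2·6² = 72) / 3.6²
  = 7.1878 · 72 / 12.96
  = 39.93
Design effect: 2.44 × 39.93 = 97.43.
Adjust for 59% response: 97.43 / 0.59 = 165.14.
Round up → n = 166 per group.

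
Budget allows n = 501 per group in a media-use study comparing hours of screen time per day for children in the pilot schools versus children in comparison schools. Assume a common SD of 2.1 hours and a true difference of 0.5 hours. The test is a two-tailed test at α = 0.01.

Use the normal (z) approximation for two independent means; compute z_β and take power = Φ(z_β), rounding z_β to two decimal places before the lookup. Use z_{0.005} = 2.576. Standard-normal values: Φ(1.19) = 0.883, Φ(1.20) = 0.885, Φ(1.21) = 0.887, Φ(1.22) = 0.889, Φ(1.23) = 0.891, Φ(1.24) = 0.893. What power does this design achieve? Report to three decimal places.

Power ≈ 0.883

z_β = δ·√(n/(σ₁²+σ₂²)) − z_{α/2}
    = 0.5 · √(501/8.82) − 2.576
    = 0.5 · 7.53676 − 2.576
    = 3.7684 − 2.576 = 1.1924 → 1.19
Power = Φ(1.19) = 0.883.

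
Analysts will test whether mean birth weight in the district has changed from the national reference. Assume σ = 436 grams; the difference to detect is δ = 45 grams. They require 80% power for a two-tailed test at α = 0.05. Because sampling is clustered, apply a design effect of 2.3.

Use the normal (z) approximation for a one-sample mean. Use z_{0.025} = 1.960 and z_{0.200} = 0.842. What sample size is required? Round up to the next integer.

n = (z_{α/2} + z_β)² · σ² / δ²
  = (1.960 + 0.842)² · 436² / 45²
  = 7.8512 · 190096 / 2025
  = 737.03
Design effect: 2.3 × 737.03 = 1695.17.
Round up → n = 1696.

n = 1696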